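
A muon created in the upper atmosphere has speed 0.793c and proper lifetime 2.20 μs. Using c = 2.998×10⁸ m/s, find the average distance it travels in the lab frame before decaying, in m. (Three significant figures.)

859 m

γ = 1/√(1 − β²) = 1/√(1 − 0.628849) = 1/√0.371151 = 1/0.609222 = 1.6414.
Lab-frame lifetime: Δt = γτ = 1.6414 × 2.20 μs = 3.6111 μs.
Distance: d = vΔt = 0.793 × 2.998×10⁸ m/s × 3.6111×10^-6 s = 859 m.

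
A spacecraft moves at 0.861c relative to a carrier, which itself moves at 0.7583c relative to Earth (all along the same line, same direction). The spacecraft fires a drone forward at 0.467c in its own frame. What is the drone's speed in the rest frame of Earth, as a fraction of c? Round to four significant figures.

0.9926c

Compose velocities in two stages. Stage 1 (into S'): u₁ = (0.467+0.861)/(1+0.467×0.861) = 0.94716.
Stage 2 (into S): u = (0.94716+0.7583)/(1+0.94716×0.7583) = 0.99257, so the speed is 0.9926c.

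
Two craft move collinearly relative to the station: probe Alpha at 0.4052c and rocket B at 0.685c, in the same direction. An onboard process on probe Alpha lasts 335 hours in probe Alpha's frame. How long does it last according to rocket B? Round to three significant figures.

Transform probe Alpha's velocity into rocket B's frame: (0.4052 − 0.685)/(1 − 0.4052·0.685) = −0.2798/0.722438, so the relative speed is 0.3873c.
γ for this relative speed: γ = 1/√(1 − 0.150001) = 1.0847.
Probe Alpha's interval is proper; time dilation gives Δt_B = γΔτ = 1.0847 × 335 hours = 363 hours.

363 hours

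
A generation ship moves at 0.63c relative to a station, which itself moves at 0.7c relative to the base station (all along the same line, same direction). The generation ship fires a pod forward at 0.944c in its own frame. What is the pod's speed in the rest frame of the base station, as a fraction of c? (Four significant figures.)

0.9977c

Compose velocities in two stages. Stage 1 (into S'): u₁ = (0.944+0.63)/(1+0.944×0.63) = 0.98701.
Stage 2 (into S): u = (0.98701+0.7)/(1+0.98701×0.7) = 0.9977, so the speed is 0.9977c.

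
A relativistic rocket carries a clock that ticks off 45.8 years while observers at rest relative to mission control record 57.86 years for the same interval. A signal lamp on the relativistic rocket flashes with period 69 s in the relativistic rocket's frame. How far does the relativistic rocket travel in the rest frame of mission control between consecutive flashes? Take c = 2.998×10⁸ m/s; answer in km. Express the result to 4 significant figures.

1.597×10^7 km

The time-dilation ratio gives γ = 57.86/45.8 = 1.26332.
β = √(1 − 1/γ²) = 0.61108. Lab-frame period = γτ = 1.26332×69 s = 87.169 s. Distance = βc × γτ = 0.61108 × 2.998×10⁸ m/s × 87.169 s = 1.5970×10^10 m = 1.597×10^7 km.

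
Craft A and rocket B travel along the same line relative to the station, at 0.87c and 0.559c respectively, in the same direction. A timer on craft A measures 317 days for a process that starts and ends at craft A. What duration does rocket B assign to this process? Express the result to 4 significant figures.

398.3 days

Speed of craft A in rocket B's frame: u = (v_A − v_B)/(1 − v_A v_B/c²) = (0.87 − 0.559)/(1 − 0.87×0.559) = 0.311/0.51367 = 0.60545; |u| = 0.60545c.
γ for this relative speed: γ = 1/√(1 − 0.36657) = 1.2565.
Craft A's interval is proper; time dilation gives Δt_B = γΔτ = 1.2565 × 317 days = 398.3 days.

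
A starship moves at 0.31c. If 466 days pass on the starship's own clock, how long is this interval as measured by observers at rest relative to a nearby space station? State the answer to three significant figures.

490 days

With β = 0.31, γ = 1/√(1 − 0.31²) = 1/√0.9039 = 1.0518.
Time dilation: Δt = γ·Δτ = 1.0518 × 466 = 490 days.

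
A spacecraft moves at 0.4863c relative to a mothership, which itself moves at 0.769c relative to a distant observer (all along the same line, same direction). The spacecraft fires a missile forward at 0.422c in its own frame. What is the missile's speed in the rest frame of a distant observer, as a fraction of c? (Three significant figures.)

0.964c

Apply u = (u'+v)/(1+u'v) twice. Missile in the mothership frame: (0.422+0.4863)/(1+0.422·0.4863) = 0.9083/1.2052186 = 0.75364c.
That velocity, transformed to the rest frame of a distant observer: (0.75364+0.769)/(1+0.75364·0.769) = 1.52264/1.57954916 = 0.96397c.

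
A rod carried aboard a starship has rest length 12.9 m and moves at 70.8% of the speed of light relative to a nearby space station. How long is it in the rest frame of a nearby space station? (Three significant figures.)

Lorentz factor: γ = (1 − 0.501264)^(−1/2) = 1.416.
Along the direction of motion the measured length is L₀/γ = 12.9/1.416 = 9.11 m.

9.11 m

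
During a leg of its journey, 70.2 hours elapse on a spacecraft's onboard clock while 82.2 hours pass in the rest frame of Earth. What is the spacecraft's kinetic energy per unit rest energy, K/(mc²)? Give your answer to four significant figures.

From Δt = γΔτ: γ = 82.2/70.2 = 1.17094.
Since K = (γ−1)mc², K/(mc²) = 1.17094 − 1 = 0.1709.

0.1709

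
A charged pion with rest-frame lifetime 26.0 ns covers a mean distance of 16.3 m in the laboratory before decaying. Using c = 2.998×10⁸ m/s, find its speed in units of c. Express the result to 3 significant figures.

d = βγcτ ⇒ βγ = d/(cτ) = 16.30 m / (7.7948 m) = 2.0911.
β = (βγ)/√(1+(βγ)²) = 2.0911/√5.3727 = 0.902.

0.902c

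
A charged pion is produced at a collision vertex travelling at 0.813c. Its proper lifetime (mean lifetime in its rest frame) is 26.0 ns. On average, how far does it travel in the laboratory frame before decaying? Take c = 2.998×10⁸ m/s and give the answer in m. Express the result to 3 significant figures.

γ = 1/√(1 − β²) = 1/√(1 − 0.660969) = 1/√0.339031 = 1/0.582264 = 1.7174.
Lab-frame lifetime: Δt = γτ = 1.7174 × 26.0 ns = 44.652 ns.
Distance: d = vΔt = 0.813 × 2.998×10⁸ m/s × 4.4652×10^-8 s = 10.9 m.

10.9 m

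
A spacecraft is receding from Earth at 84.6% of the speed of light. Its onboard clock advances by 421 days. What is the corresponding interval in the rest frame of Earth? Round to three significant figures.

β² = 0.715716, so γ = 1/√0.284284 = 1.8755.
Time dilation: Δt = γ·Δτ = 1.8755 × 421 = 790 days.

790 days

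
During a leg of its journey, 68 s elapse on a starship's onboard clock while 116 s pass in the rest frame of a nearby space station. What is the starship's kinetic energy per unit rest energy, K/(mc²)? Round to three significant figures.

From Δt = γΔτ: γ = 116/68 = 1.70588.
Since K = (γ−1)mc², K/(mc²) = 1.70588 − 1 = 0.706.

0.706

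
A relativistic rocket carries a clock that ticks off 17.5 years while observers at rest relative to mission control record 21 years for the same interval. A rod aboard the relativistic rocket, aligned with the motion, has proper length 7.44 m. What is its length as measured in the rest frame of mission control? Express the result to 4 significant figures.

6.200 m

γ = Δt/Δτ = 21/17.5 = 1.2.
L = L₀/γ = 7.44/1.2 = 6.200 m.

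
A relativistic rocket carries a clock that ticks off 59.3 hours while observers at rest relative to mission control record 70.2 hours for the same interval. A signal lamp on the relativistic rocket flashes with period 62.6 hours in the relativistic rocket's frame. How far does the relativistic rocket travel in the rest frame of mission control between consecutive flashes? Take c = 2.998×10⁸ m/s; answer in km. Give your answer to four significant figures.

From Δt = γΔτ: γ = 70.2/59.3 = 1.18381.
β = √(1 − 1/γ²) = 0.53519. Lab-frame period = γτ = 1.18381×62.6 hours = 74.107 hours. Distance = βc × γτ = 0.53519 × 2.998×10⁸ m/s × 266785.2 s = 4.2806×10^13 m = 4.281×10^10 km.

4.281×10^10 km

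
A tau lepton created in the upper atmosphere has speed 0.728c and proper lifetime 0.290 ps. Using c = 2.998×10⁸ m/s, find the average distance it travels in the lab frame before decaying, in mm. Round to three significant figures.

With β = 0.728, γ = 1/√(1 − 0.728²) = 1/√0.470016 = 1.4586.
Lab-frame lifetime: Δt = γτ = 1.4586 × 0.290 ps = 0.42299 ps.
Distance: d = vΔt = 0.728 × 2.998×10⁸ m/s × 4.2299×10^-13 s = 9.23×10^-5 m = 0.0923 mm.

0.0923 mm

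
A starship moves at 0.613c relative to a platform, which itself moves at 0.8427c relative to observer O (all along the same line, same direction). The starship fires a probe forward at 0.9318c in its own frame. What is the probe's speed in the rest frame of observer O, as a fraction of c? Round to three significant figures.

First combine the probe and starship (S''→S'): u₁ = (0.9318 + 0.613)/(1 + 0.9318×0.613) = 1.5448/1.5711934 = 0.9832.
Then combine with the platform (S'→S): u = (0.9832 + 0.8427)/(1 + 0.9832×0.8427) = 1.8259/1.82854264 = 0.99855.

0.999c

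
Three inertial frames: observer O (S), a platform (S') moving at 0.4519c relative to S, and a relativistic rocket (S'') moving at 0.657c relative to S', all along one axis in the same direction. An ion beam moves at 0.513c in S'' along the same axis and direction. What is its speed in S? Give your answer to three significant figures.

Compose velocities in two stages. Stage 1 (into S'): u₁ = (0.513+0.657)/(1+0.513×0.657) = 0.87507.
Stage 2 (into S): u = (0.87507+0.4519)/(1+0.87507×0.4519) = 0.95093, so the speed is 0.951c.

0.951c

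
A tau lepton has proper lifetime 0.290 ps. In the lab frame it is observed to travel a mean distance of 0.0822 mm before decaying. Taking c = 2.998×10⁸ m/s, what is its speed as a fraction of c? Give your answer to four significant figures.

0.6870c

Lab distance = (lab lifetime)·v = γτ·βc, so βγ = d/(cτ) = 8.220×10^-5/(2.998×10⁸ × 2.900×10^-13) = 0.94546.
With βγ = 0.94546: γ² = 1 + (βγ)² = 1.893895, and β = (βγ)/γ = 0.94546/1.37619 = 0.6870.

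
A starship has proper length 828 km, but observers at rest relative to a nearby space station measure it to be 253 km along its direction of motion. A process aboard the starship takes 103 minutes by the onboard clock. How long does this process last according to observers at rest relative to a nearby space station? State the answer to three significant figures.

Length contraction gives γ = L₀/L = 828/253 = 3.27273.
Δt = γΔτ = 3.27273 × 103 = 337 minutes.

337 minutes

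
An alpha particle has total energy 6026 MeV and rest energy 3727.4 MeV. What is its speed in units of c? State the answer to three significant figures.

0.786c

Total energy E = γmc² gives γ = 6026/3727.4 = 1.6167.
Hence β = √(1 − 1/γ²) = √(1 − 0.382597) = √0.617403 = 0.786.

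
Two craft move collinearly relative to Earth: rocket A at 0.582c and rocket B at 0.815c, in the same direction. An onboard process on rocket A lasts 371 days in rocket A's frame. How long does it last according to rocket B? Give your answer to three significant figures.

Transform rocket A's velocity into rocket B's frame: (0.582 − 0.815)/(1 − 0.582·0.815) = −0.233/0.52567, so the relative speed is 0.44324c.
At |u| = 0.44324c, γ = (1 − 0.196462)^(−1/2) = 1.1156.
The clock on rocket A records proper time, so rocket B measures Δt = γΔτ = 1.1156 × 371 = 414 days.

414 days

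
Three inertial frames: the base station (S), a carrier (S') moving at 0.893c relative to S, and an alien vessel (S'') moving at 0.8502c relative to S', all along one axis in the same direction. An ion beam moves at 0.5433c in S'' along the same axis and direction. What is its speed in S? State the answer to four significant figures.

Compose velocities in two stages. Stage 1 (into S'): u₁ = (0.5433+0.8502)/(1+0.5433×0.8502) = 0.9532.
Stage 2 (into S): u = (0.9532+0.893)/(1+0.9532×0.893) = 0.99729, so the speed is 0.9973c.

0.9973c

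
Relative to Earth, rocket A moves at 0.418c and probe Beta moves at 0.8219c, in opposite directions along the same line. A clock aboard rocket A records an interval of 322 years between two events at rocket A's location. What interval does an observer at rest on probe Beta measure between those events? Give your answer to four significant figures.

836.0 years

The velocity of rocket A relative to probe Beta is (0.418 + 0.8219)c / (1 + 0.418×0.8219) = 0.92285c; relative speed 0.92285c.
At |u| = 0.92285c, γ = (1 − 0.851652)^(−1/2) = 2.5963.
Rocket A's interval is proper; time dilation gives Δt_B = γΔτ = 2.5963 × 322 years = 836.0 years.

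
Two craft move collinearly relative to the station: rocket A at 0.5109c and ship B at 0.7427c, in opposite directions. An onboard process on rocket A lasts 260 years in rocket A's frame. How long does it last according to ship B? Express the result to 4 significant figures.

Speed of rocket A in ship B's frame: u = (v_A + v_B)/(1 + v_A v_B/c²) = (0.5109 + 0.7427)/(1 + 0.5109×0.7427) = 1.2536/1.37944543 = 0.90877; |u| = 0.90877c.
γ for this relative speed: γ = 1/√(1 − 0.825863) = 2.3964.
The clock on rocket A records proper time, so ship B measures Δt = γΔτ = 2.3964 × 260 = 623.1 years.

623.1 years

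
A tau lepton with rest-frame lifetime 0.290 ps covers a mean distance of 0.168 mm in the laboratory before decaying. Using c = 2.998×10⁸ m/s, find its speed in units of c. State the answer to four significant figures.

0.8881c

Let x = d/(cτ) = 1.680×10^-4 m / (2.998×10⁸ m/s × 2.900×10^-13 s) = 1.9323. Since d = βγcτ, x = βγ = β/√(1−β²).
Solving: β² = x²/(1+x²) = 3.73378/4.73378 = 0.788752, so β = 0.8881.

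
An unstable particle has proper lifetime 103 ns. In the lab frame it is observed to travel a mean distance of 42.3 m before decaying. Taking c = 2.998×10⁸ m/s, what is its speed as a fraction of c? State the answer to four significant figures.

0.8077c

d = βγcτ ⇒ βγ = d/(cτ) = 42.30 m / (30.8794 m) = 1.3698.
β = (βγ)/√(1+(βγ)²) = 1.3698/√2.87635 = 0.8077.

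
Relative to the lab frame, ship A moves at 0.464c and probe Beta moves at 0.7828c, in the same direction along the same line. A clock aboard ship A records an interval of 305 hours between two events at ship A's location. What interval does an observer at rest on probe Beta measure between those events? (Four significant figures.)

The velocity of ship A relative to probe Beta is (0.464 − 0.7828)c / (1 − 0.464×0.7828) = −0.50064c; relative speed 0.50064c.
At |u| = 0.50064c, γ = (1 − 0.25064)^(−1/2) = 1.1552.
Ship A's interval is proper; time dilation gives Δt_B = γΔτ = 1.1552 × 305 hours = 352.3 hours.

352.3 hours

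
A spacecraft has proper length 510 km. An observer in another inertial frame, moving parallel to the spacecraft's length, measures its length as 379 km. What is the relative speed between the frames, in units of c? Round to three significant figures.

Length contraction gives γ = L₀/L = 510/379 = 1.3456.
β = √(1 − 1/γ²) = √0.447709 = 0.669.

0.669c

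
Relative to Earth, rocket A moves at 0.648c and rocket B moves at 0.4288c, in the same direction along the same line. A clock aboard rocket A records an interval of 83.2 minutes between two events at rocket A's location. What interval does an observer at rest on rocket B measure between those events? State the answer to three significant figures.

87.3 minutes

Speed of rocket A in rocket B's frame: u = (v_A − v_B)/(1 − v_A v_B/c²) = (0.648 − 0.4288)/(1 − 0.648×0.4288) = 0.2192/0.7221376 = 0.30354; |u| = 0.30354c.
γ for this relative speed: γ = 1/√(1 − 0.0921365) = 1.0495.
Rocket A's interval is proper; time dilation gives Δt_B = γΔτ = 1.0495 × 83.2 minutes = 87.3 minutes.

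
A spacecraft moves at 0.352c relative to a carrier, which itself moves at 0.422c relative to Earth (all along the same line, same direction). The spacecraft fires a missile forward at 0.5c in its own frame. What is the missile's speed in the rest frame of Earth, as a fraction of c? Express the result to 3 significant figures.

Compose velocities in two stages. Stage 1 (into S'): u₁ = (0.5+0.352)/(1+0.5×0.352) = 0.72449.
Stage 2 (into S): u = (0.72449+0.422)/(1+0.72449×0.422) = 0.87804, so the speed is 0.878c.

0.878c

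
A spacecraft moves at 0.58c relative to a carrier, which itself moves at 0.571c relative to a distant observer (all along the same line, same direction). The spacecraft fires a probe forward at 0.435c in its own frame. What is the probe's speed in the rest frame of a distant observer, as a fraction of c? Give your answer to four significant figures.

0.9444c

First combine the probe and spacecraft (S''→S'): u₁ = (0.435 + 0.58)/(1 + 0.435×0.58) = 1.015/1.2523 = 0.81051.
Then combine with the carrier (S'→S): u = (0.81051 + 0.571)/(1 + 0.81051×0.571) = 1.38151/1.46280121 = 0.94443.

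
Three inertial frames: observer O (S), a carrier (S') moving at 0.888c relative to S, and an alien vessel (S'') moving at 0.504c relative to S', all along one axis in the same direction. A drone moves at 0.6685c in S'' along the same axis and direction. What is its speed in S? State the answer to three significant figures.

0.992c

Apply u = (u'+v)/(1+u'v) twice. Drone in the carrier frame: (0.6685+0.504)/(1+0.6685·0.504) = 1.1725/1.336924 = 0.87701c.
That velocity, transformed to the rest frame of observer O: (0.87701+0.888)/(1+0.87701·0.888) = 1.76501/1.77878488 = 0.99226c.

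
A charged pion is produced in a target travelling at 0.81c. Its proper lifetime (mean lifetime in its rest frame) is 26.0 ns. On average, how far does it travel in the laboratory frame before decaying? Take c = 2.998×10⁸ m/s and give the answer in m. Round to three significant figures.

10.8 m

Lorentz factor: γ = (1 − 0.6561)^(−1/2) = 1.7052.
Lab-frame lifetime: Δt = γτ = 1.7052 × 26.0 ns = 44.335 ns.
Distance: d = vΔt = 0.81 × 2.998×10⁸ m/s × 4.4335×10^-8 s = 10.8 m.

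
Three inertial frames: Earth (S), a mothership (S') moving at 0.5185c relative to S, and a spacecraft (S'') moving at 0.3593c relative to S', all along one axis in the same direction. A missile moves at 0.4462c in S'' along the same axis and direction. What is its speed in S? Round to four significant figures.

First combine the missile and spacecraft (S''→S'): u₁ = (0.4462 + 0.3593)/(1 + 0.4462×0.3593) = 0.8055/1.16031966 = 0.69421.
Then combine with the mothership (S'→S): u = (0.69421 + 0.5185)/(1 + 0.69421×0.5185) = 1.21271/1.359947885 = 0.89173.

0.8917c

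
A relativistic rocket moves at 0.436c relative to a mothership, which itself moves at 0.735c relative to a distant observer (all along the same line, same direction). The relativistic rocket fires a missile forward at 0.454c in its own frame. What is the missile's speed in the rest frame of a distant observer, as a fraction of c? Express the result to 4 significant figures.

0.9559c

Compose velocities in two stages. Stage 1 (into S'): u₁ = (0.454+0.436)/(1+0.454×0.436) = 0.74294.
Stage 2 (into S): u = (0.74294+0.735)/(1+0.74294×0.735) = 0.95594, so the speed is 0.9559c.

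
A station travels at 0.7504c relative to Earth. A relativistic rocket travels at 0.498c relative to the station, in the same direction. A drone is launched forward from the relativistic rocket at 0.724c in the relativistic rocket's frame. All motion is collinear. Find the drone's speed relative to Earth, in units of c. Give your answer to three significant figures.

Apply u = (u'+v)/(1+u'v) twice. Drone in the station frame: (0.724+0.498)/(1+0.724·0.498) = 1.222/1.360552 = 0.89816c.
That velocity, transformed to the rest frame of Earth: (0.89816+0.7504)/(1+0.89816·0.7504) = 1.64856/1.673979264 = 0.98482c.

0.985c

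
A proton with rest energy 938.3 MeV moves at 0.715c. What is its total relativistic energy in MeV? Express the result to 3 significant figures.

1340 MeV

γ = 1/√(1 − β²) = 1/√(1 − 0.511225) = 1/√0.488775 = 1/0.699124 = 1.4304.
Total energy: E = γmc² = 1.4304 × 938.3 MeV = 1340 MeV.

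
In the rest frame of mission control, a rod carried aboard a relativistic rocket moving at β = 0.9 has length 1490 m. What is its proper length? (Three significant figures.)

β² = 0.81, so γ = 1/√0.19 = 2.2942.
Proper length: L₀ = γ·L = 2.2942 × 1490 = 3420 m.

3420 m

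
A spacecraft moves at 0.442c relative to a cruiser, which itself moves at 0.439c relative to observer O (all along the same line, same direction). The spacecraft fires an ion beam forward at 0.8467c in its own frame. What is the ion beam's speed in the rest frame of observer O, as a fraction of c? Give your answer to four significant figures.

0.9753c

Compose velocities in two stages. Stage 1 (into S'): u₁ = (0.8467+0.442)/(1+0.8467×0.442) = 0.93775.
Stage 2 (into S): u = (0.93775+0.439)/(1+0.93775×0.439) = 0.97526, so the speed is 0.9753c.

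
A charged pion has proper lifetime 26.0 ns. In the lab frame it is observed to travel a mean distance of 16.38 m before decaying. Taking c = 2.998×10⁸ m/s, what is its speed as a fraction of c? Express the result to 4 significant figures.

0.9030c

Lab distance = (lab lifetime)·v = γτ·βc, so βγ = d/(cτ) = 16.38/(2.998×10⁸ × 2.600×10^-8) = 2.1014.
With βγ = 2.1014: γ² = 1 + (βγ)² = 5.41588, and β = (βγ)/γ = 2.1014/2.3272 = 0.9030.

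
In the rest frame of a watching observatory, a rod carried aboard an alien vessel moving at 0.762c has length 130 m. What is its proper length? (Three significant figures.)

201 m

γ = 1/√(1 − β²) = 1/√(1 − 0.580644) = 1/√0.419356 = 1/0.647577 = 1.5442.
Proper length: L₀ = γ·L = 1.5442 × 130 = 201 m.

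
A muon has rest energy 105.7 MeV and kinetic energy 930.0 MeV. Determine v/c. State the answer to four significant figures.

0.9948

K = (γ−1)mc², so γ = 1 + 930.0/105.7 = 9.7985.
Then v/c = √(1 − γ⁻²) = √(1 − 0.0104155) = √0.9895845 = 0.9948.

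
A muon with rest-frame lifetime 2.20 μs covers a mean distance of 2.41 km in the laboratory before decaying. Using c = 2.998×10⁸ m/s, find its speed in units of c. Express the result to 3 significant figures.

0.965c

Lab distance = (lab lifetime)·v = γτ·βc, so βγ = d/(cτ) = 2410/(2.998×10⁸ × 2.200×10^-6) = 3.654.
With βγ = 3.654: γ² = 1 + (βγ)² = 14.3517, and β = (βγ)/γ = 3.654/3.78836 = 0.965.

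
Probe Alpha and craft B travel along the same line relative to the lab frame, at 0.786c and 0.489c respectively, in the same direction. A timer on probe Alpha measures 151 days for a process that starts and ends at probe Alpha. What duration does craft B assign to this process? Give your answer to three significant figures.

172 days

Transform probe Alpha's velocity into craft B's frame: (0.786 − 0.489)/(1 − 0.786·0.489) = 0.297/0.615646, so the relative speed is 0.48242c.
At |u| = 0.48242c, γ = (1 − 0.232729)^(−1/2) = 1.1416.
Probe Alpha's interval is proper; time dilation gives Δt_B = γΔτ = 1.1416 × 151 days = 172 days.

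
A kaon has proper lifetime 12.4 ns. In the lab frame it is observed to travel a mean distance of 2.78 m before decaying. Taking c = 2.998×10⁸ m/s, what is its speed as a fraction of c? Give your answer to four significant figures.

0.5989c

Let x = d/(cτ) = 2.780 m / (2.998×10⁸ m/s × 1.240×10^-8 s) = 0.74781. Since d = βγcτ, x = βγ = β/√(1−β²).
Solving: β² = x²/(1+x²) = 0.55922/1.55922 = 0.358654, so β = 0.5989.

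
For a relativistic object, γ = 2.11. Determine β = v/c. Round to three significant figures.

0.881

β = √(1 − 1/γ²) = √(1 − 1/4.4521) = √0.775387 = 0.881.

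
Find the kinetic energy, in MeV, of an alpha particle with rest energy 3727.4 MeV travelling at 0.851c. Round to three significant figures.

γ = 1/√(1 − β²) = 1/√(1 − 0.724201) = 1/√0.275799 = 1/0.525166 = 1.90416.
Kinetic energy: K = (γ − 1)mc² = (1.90416 − 1) × 3727.4 MeV = 0.90416 × 3727.4 = 3370 MeV.

3370 MeV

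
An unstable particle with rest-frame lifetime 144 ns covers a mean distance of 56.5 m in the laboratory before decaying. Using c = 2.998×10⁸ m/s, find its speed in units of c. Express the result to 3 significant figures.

d = βγcτ ⇒ βγ = d/(cτ) = 56.50 m / (43.1712 m) = 1.3087.
β = (βγ)/√(1+(βγ)²) = 1.3087/√2.7127 = 0.795.

0.795c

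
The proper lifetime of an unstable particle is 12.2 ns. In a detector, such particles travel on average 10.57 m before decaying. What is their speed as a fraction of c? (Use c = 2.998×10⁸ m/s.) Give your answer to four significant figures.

0.9450c

d = βγcτ ⇒ βγ = d/(cτ) = 10.57 m / (3.65756 m) = 2.8899.
β = (βγ)/√(1+(βγ)²) = 2.8899/√9.35152 = 0.9450.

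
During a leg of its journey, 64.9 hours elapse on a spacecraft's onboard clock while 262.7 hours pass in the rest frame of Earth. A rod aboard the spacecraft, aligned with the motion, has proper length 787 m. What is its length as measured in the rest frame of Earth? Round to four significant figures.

The time-dilation ratio gives γ = 262.7/64.9 = 4.04777.
L = L₀/γ = 787/4.04777 = 194.4 m.

194.4 m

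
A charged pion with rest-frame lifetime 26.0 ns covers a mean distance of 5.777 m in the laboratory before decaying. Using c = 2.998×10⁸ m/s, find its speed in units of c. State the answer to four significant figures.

Lab distance = (lab lifetime)·v = γτ·βc, so βγ = d/(cτ) = 5.777/(2.998×10⁸ × 2.600×10^-8) = 0.74114.
With βγ = 0.74114: γ² = 1 + (βγ)² = 1.549288, and β = (βγ)/γ = 0.74114/1.2447 = 0.5954.

0.5954c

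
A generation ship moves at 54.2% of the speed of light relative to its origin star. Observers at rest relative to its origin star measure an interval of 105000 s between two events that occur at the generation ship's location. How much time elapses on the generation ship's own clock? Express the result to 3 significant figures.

88200 s

Lorentz factor: γ = (1 − 0.293764)^(−1/2) = 1.1899.
The generation ship's clock runs slow as seen from its origin star, so Δτ = Δt/γ = 105000/1.1899 = 88200 s.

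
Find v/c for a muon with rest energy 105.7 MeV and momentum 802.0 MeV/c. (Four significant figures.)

βγ = pc/(mc²) = 802.0/105.7 = 7.5875.
Since γ² = 1 + (βγ)² = 58.5702, γ = √58.5702 = 7.65312, and β = (βγ)/γ = 7.5875/7.65312 = 0.9914.

0.9914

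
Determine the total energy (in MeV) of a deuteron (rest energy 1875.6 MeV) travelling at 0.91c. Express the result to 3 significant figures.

γ = 1/√(1 − β²) = 1/√(1 − 0.8281) = 1/√0.1719 = 1/0.414608 = 2.4119.
Total energy: E = γmc² = 2.4119 × 1875.6 MeV = 4520 MeV.

4520 MeV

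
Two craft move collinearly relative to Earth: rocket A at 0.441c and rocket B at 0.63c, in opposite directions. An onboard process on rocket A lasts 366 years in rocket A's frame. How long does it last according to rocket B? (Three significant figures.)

Speed of rocket A in rocket B's frame: u = (v_A + v_B)/(1 + v_A v_B/c²) = (0.441 + 0.63)/(1 + 0.441×0.63) = 1.071/1.27783 = 0.83814; |u| = 0.83814c.
At |u| = 0.83814c, γ = (1 − 0.702479)^(−1/2) = 1.8333.
The clock on rocket A records proper time, so rocket B measures Δt = γΔτ = 1.8333 × 366 = 671 years.

671 years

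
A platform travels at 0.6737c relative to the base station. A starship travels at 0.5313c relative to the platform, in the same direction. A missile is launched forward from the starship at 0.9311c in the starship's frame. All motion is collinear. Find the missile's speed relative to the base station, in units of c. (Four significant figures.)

0.9958c

First combine the missile and starship (S''→S'): u₁ = (0.9311 + 0.5313)/(1 + 0.9311×0.5313) = 1.4624/1.49469343 = 0.97839.
Then combine with the platform (S'→S): u = (0.97839 + 0.6737)/(1 + 0.97839×0.6737) = 1.65209/1.659141343 = 0.99575.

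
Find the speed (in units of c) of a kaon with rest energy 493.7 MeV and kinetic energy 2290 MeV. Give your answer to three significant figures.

0.984c

γ = 1 + K/(mc²) = 1 + 2290/493.7 = 5.6384.
β = √(1 − 1/γ²) = √(1 − 0.0314549) = √0.9685451 = 0.984.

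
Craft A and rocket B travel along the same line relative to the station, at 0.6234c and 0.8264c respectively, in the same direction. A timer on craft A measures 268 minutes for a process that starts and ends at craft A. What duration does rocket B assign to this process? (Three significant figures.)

The velocity of craft A relative to rocket B is (0.6234 − 0.8264)c / (1 − 0.6234×0.8264) = −0.41871c; relative speed 0.41871c.
γ for this relative speed: γ = 1/√(1 − 0.175318) = 1.1012.
Craft A's interval is proper; time dilation gives Δt_B = γΔτ = 1.1012 × 268 minutes = 295 minutes.

295 minutes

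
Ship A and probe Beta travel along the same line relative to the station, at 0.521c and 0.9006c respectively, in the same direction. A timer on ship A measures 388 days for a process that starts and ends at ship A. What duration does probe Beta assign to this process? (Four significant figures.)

555.1 days

The velocity of ship A relative to probe Beta is (0.521 − 0.9006)c / (1 − 0.521×0.9006) = −0.71516c; relative speed 0.71516c.
At |u| = 0.71516c, γ = (1 − 0.511454)^(−1/2) = 1.4307.
The clock on ship A records proper time, so probe Beta measures Δt = γΔτ = 1.4307 × 388 = 555.1 days.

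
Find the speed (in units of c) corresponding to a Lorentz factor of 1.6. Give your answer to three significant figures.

0.781c

β = √(1 − 1/γ²) = √(1 − 1/2.56) = √0.609375 = 0.781.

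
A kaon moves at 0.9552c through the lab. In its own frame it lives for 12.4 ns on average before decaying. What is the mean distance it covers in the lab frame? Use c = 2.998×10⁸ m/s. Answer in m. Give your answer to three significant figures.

12.0 m

γ = 1/√(1 − β²) = 1/√(1 − 0.91240704) = 1/√0.08759296 = 1/0.295961 = 3.3788.
Lab-frame lifetime: Δt = γτ = 3.3788 × 12.4 ns = 41.897 ns.
Distance: d = vΔt = 0.9552 × 2.998×10⁸ m/s × 4.1897×10^-8 s = 12.0 m.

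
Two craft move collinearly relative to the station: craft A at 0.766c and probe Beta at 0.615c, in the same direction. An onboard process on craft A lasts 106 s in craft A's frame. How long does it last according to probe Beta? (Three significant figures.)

111 s

Speed of craft A in probe Beta's frame: u = (v_A − v_B)/(1 − v_A v_B/c²) = (0.766 − 0.615)/(1 − 0.766×0.615) = 0.151/0.52891 = 0.28549; |u| = 0.28549c.
At |u| = 0.28549c, γ = (1 − 0.0815045)^(−1/2) = 1.0434.
Craft A's interval is proper; time dilation gives Δt_B = γΔτ = 1.0434 × 106 s = 111 s.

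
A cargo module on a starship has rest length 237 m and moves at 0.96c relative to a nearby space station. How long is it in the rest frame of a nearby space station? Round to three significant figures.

γ = 1/√(1 − β²) = 1/√(1 − 0.9216) = 1/√0.0784 = 1/0.28 = 3.5714.
Length contraction: L = L₀/γ = 237/3.5714 = 66.4 m.

66.4 m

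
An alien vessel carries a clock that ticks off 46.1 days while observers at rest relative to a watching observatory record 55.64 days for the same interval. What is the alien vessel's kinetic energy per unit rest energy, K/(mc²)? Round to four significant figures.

0.2069

From Δt = γΔτ: γ = 55.64/46.1 = 1.20694.
Since K = (γ−1)mc², K/(mc²) = 1.20694 − 1 = 0.2069.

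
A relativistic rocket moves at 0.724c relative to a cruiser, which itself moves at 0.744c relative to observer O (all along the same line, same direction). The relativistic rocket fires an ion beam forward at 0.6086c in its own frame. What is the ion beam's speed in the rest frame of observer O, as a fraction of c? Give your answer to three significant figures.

0.989c

First combine the ion beam and relativistic rocket (S''→S'): u₁ = (0.6086 + 0.724)/(1 + 0.6086×0.724) = 1.3326/1.4406264 = 0.92501.
Then combine with the cruiser (S'→S): u = (0.92501 + 0.744)/(1 + 0.92501×0.744) = 1.66901/1.68820744 = 0.98863.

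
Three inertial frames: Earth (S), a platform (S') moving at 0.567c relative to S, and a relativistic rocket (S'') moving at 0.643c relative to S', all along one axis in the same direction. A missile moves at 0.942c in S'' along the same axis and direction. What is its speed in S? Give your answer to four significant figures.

Apply u = (u'+v)/(1+u'v) twice. Missile in the platform frame: (0.942+0.643)/(1+0.942·0.643) = 1.585/1.605706 = 0.9871c.
That velocity, transformed to the rest frame of Earth: (0.9871+0.567)/(1+0.9871·0.567) = 1.5541/1.5596857 = 0.99642c.

0.9964c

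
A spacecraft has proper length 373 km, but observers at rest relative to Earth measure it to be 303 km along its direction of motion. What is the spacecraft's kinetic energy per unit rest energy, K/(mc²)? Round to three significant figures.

Length contraction gives γ = L₀/L = 373/303 = 1.23102.
Since K = (γ−1)mc², K/(mc²) = 1.23102 − 1 = 0.231.

0.231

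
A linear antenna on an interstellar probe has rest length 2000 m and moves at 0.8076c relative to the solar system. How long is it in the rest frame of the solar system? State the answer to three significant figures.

γ = 1/√(1 − β²) = 1/√(1 − 0.65221776) = 1/√0.34778224 = 1/0.589731 = 1.6957.
Length contraction: L = L₀/γ = 2000/1.6957 = 1180 m.

1180 m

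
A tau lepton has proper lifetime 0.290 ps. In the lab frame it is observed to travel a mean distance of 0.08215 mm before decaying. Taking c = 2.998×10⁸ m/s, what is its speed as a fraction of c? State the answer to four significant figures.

0.6868c

d = βγcτ ⇒ βγ = d/(cτ) = 8.215×10^-5 m / (8.6942×10^-5 m) = 0.94488.
β = (βγ)/√(1+(βγ)²) = 0.94488/√1.892798 = 0.6868.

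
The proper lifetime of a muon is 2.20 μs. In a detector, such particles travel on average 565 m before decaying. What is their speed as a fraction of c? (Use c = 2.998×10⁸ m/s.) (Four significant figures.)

Let x = d/(cτ) = 565.0 m / (2.998×10⁸ m/s × 2.200×10^-6 s) = 0.85663. Since d = βγcτ, x = βγ = β/√(1−β²).
Solving: β² = x²/(1+x²) = 0.733815/1.733815 = 0.423237, so β = 0.6506.

0.6506c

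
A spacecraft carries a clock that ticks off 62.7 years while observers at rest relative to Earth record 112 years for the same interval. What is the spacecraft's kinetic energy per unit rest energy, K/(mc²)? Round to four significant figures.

0.7863

γ = Δt/Δτ = 112/62.7 = 1.78628.
K/(mc²) = γ − 1 = 1.78628 − 1 = 0.7863.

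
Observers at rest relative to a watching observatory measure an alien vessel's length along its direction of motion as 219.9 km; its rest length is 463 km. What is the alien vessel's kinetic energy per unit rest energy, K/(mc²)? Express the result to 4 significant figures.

1.106

From L = L₀/γ: γ = 463/219.9 = 2.1055.
K/(mc²) = γ − 1 = 2.1055 − 1 = 1.106.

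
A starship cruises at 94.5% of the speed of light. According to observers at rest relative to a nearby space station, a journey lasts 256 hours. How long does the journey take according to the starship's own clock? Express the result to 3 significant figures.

With β = 0.945, γ = 1/√(1 − 0.945²) = 1/√0.106975 = 3.0574.
The moving clock records proper time: Δτ = Δt/γ = 256/3.0574 = 83.7 hours.

83.7 hours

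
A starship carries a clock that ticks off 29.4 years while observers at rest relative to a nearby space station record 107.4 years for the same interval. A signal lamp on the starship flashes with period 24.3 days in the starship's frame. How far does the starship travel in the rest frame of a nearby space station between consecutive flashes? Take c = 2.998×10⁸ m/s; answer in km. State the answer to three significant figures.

2.21×10^12 km

The time-dilation ratio gives γ = 107.4/29.4 = 3.65306.
β = √(1 − 1/γ²) = 0.9618. Lab-frame period = γτ = 3.65306×24.3 days = 88.769 days. Distance = βc × γτ = 0.9618 × 2.998×10⁸ m/s × 7669641.6 s = 2.2115×10^15 m = 2.21×10^12 km.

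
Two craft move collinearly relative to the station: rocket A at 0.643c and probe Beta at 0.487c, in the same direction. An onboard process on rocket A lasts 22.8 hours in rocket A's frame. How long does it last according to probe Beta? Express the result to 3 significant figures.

23.4 hours

Speed of rocket A in probe Beta's frame: u = (v_A − v_B)/(1 − v_A v_B/c²) = (0.643 − 0.487)/(1 − 0.643×0.487) = 0.156/0.686859 = 0.22712; |u| = 0.22712c.
γ for this relative speed: γ = 1/√(1 − 0.0515835) = 1.0268.
The clock on rocket A records proper time, so probe Beta measures Δt = γΔτ = 1.0268 × 22.8 = 23.4 hours.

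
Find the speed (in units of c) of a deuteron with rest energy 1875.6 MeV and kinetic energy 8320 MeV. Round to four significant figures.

0.9829c

γ = 1 + K/(mc²) = 1 + 8320/1875.6 = 5.4359.
β = √(1 − 1/γ²) = √(1 − 0.0338421) = √0.9661579 = 0.9829.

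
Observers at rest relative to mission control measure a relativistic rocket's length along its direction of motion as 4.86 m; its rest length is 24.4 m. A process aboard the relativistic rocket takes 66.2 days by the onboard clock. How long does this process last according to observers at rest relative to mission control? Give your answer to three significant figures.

332 days

Length contraction gives γ = L₀/L = 24.4/4.86 = 5.02058.
The same γ dilates the second interval: 5.02058 × 66.2 days = 332 days.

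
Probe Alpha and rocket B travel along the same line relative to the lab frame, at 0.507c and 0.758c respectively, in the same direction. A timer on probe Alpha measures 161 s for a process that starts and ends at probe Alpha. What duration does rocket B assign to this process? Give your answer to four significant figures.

The velocity of probe Alpha relative to rocket B is (0.507 − 0.758)c / (1 − 0.507×0.758) = −0.40767c; relative speed 0.40767c.
At |u| = 0.40767c, γ = (1 − 0.166195)^(−1/2) = 1.0951.
Probe Alpha's interval is proper; time dilation gives Δt_B = γΔτ = 1.0951 × 161 s = 176.3 s.

176.3 s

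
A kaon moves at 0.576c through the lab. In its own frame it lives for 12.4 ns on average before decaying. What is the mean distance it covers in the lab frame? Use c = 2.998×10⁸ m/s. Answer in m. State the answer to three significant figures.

Lorentz factor: γ = (1 − 0.331776)^(−1/2) = 1.2233.
Lab-frame lifetime: Δt = γτ = 1.2233 × 12.4 ns = 15.169 ns.
Distance: d = vΔt = 0.576 × 2.998×10⁸ m/s × 1.5169×10^-8 s = 2.62 m.

2.62 m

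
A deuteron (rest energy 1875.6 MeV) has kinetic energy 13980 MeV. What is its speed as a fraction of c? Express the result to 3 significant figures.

0.993c

γ = 1 + K/(mc²) = 1 + 13980/1875.6 = 8.4536.
β = √(1 − 1/γ²) = √(1 − 0.0139932) = √0.9860068 = 0.993.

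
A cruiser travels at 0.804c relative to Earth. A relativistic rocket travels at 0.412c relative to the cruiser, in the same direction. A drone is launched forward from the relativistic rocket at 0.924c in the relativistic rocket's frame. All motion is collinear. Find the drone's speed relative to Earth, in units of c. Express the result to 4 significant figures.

0.9964c

First combine the drone and relativistic rocket (S''→S'): u₁ = (0.924 + 0.412)/(1 + 0.924×0.412) = 1.336/1.380688 = 0.96763.
Then combine with the cruiser (S'→S): u = (0.96763 + 0.804)/(1 + 0.96763×0.804) = 1.77163/1.77797452 = 0.99643.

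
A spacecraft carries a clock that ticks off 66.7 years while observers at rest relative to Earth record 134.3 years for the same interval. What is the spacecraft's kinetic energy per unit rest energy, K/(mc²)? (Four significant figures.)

From Δt = γΔτ: γ = 134.3/66.7 = 2.01349.
Since K = (γ−1)mc², K/(mc²) = 2.01349 − 1 = 1.013.

1.013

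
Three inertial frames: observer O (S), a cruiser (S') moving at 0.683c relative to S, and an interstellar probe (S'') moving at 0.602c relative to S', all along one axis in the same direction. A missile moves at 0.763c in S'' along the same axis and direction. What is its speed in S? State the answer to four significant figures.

Compose velocities in two stages. Stage 1 (into S'): u₁ = (0.763+0.602)/(1+0.763×0.602) = 0.93536.
Stage 2 (into S): u = (0.93536+0.683)/(1+0.93536×0.683) = 0.9875, so the speed is 0.9875c.

0.9875c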